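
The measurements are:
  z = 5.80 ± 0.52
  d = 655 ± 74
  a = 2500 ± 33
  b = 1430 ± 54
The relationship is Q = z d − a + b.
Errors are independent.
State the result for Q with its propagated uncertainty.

Let p = z·d = 3800. δp/p = √((1·δz/z)² + (1·δd/d)²) = √(0.00804 + 0.0128) = 0.144, so δp = 548.
Q = p − a + b: δQ = √(δp² + δa² + δb²) = √(3e+05 + 1090 + 2920) = 552
Q = 2730.

2730 ± 552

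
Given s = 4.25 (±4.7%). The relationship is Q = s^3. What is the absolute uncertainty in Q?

10.8

Since Q is a product/quotient, work with relative uncertainties:
  (3·δs/s)² = (3×0.0470)² = 0.0199
δQ/Q = √(0.0199) = 0.141
Q = 76.8, so δQ = 0.141 × 76.8 = 10.8.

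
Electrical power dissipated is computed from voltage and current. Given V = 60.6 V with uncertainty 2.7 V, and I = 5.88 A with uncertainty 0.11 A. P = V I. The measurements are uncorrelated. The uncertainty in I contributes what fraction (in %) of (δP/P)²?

(δP/P)² = (1·δV/V)² + (1·δI/I)²
  V term: (1×0.0446)² = 0.00199
  I term: (1×0.0187)² = 0.000350
Total = 0.00234. Share from I = 0.000350/0.00234 = 0.150.

15.0%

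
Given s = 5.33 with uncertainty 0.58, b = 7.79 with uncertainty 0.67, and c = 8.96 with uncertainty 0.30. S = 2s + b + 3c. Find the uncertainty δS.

S is a linear combination, so absolute uncertainties add in quadrature:
  (2·δs)² = 1.35;  (δb)² = 0.449;  (3·δc)² = 0.810
δS = √(2.60) = 1.61

1.61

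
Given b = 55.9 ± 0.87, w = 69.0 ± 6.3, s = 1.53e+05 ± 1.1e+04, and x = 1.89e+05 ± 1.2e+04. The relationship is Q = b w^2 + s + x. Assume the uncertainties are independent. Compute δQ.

Let p = b·w^2 = 2.66e+05. δp/p = √((1·δb/b)² + (2·δw/w)²) = √(0.000242 + 0.0333) = 0.183, so δp = 48800.
Q = p + s + x: δQ = √(δp² + δs² + δx²) = √(2.38e+09 + 1.21e+08 + 1.44e+08) = 51400

51400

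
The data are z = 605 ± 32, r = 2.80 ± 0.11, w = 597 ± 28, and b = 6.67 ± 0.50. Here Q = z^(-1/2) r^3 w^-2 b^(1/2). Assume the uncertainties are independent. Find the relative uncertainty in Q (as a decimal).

0.157

Q is a product of powers, so relative uncertainties combine in quadrature:
  (−½·δz/z)² = (-0.5×0.0529)² = 0.000699;  (3·δr/r)² = (3×0.0393)² = 0.0139;  (-2·δw/w)² = (-2×0.0469)² = 0.00880;  (½·δb/b)² = (0.5×0.0750)² = 0.00140
δQ/Q = √(0.0248) = 0.157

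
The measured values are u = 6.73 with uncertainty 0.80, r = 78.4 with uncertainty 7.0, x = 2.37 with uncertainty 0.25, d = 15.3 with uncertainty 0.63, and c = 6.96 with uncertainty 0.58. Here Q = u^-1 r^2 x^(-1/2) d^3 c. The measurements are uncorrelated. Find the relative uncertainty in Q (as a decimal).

0.266

For a monomial Q ∝ u^-1, r^2, x^(-1/2), d^3, c, fractional errors add in quadrature:
  (-1·δu/u)² = (-1×0.119)² = 0.0141;  (2·δr/r)² = (2×0.0893)² = 0.0319;  (−½·δx/x)² = (-0.5×0.105)² = 0.00278;  (3·δd/d)² = (3×0.0412)² = 0.0153;  (1·δc/c)² = (1×0.0833)² = 0.00694
δQ/Q = √(0.0710) = 0.266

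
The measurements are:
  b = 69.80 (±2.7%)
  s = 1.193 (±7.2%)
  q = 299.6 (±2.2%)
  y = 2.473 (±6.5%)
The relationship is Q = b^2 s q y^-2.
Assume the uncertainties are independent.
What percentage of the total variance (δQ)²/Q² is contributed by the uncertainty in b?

11.4%

(δQ/Q)² = (2·δb/b)² + (1·δs/s)² + (1·δq/q)² + (-2·δy/y)²
  b term: (2×0.0270)² = 0.00292
  s term: (1×0.0720)² = 0.00518
  q term: (1×0.0220)² = 0.000484
  y term: (-2×0.0650)² = 0.0169
Total = 0.0255. Share from b = 0.00292/0.0255 = 0.114.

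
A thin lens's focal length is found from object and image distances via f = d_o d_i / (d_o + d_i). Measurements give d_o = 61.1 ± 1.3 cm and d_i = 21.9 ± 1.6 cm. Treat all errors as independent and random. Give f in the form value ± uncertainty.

16.1 ± 0.872 cm

∂f/∂d_o = (d_i/(d_o+d_i))² = 0.0696;  ∂f/∂d_i = (d_o/(d_o+d_i))² = 0.542
δf = √((∂f/∂d_o · δd_o)² + (∂f/∂d_i · δd_i)²) = √(0.00819 + 0.752) = 0.872 cm
f = 16.1 cm.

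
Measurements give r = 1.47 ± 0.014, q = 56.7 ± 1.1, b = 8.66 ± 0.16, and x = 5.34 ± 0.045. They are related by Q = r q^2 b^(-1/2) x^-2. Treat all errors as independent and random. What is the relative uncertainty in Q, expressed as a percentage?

4.43%

Since Q is a product/quotient, work with relative uncertainties:
  (1·δr/r)² = (1×0.00952)² = 9.07e-05;  (2·δq/q)² = (2×0.0194)² = 0.00151;  (−½·δb/b)² = (-0.5×0.0185)² = 8.53e-05;  (-2·δx/x)² = (-2×0.00843)² = 0.000284
δQ/Q = √(0.00197) = 0.0443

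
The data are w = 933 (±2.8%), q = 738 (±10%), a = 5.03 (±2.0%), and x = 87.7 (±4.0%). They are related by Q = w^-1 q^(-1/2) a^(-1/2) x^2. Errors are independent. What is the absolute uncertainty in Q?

0.0134

Products/powers → add relative errors in quadrature, weighted by exponent:
  (-1·δw/w)² = (-1×0.0280)² = 0.000784;  (−½·δq/q)² = (-0.5×0.100)² = 0.00250;  (−½·δa/a)² = (-0.5×0.0200)² = 0.000100;  (2·δx/x)² = (2×0.0400)² = 0.00640
δQ/Q = √(0.00978) = 0.0989
Q = 0.135, so δQ = 0.0989 × 0.135 = 0.0134.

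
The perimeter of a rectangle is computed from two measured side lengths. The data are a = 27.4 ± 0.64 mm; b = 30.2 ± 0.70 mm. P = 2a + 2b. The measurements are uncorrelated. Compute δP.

1.90 mm

For a sum/difference, combine absolute errors in quadrature:
  (2·δa)² = 1.64;  (2·δb)² = 1.96
δP = √(3.60) = 1.90 mm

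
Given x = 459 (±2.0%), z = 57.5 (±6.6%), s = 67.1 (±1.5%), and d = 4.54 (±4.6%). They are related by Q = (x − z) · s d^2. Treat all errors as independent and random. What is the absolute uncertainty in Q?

53600

Let u = x − z = 402. δu = √(δx² + δz²) = √(84.3 + 14.4) = 9.93, so δu/u = 0.0247.
Q is then a monomial in u, s, d:
δQ/Q = √((δu/u)² + (1·δs/s)² + (2·δd/d)²) = √(0.000612 + 0.000225 + 0.00846) = 0.0964
Q = 5.55e+05, so δQ = 0.0964 × 5.55e+05 = 53600.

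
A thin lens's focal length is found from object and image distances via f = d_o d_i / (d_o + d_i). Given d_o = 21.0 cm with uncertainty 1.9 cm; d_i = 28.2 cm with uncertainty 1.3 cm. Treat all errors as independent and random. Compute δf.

0.668 cm

∂f/∂d_o = (d_i/(d_o+d_i))² = 0.329;  ∂f/∂d_i = (d_o/(d_o+d_i))² = 0.182
δf = √((∂f/∂d_o · δd_o)² + (∂f/∂d_i · δd_i)²) = √(0.390 + 0.0561) = 0.668 cm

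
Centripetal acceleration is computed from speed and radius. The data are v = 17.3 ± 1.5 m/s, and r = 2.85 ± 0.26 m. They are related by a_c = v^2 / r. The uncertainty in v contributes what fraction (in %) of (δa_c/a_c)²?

(δa_c/a_c)² = (2·δv/v)² + (-1·δr/r)²
  v term: (2×0.0867)² = 0.0301
  r term: (-1×0.0912)² = 0.00832
Total = 0.0384. Share from v = 0.0301/0.0384 = 0.783.

78.3%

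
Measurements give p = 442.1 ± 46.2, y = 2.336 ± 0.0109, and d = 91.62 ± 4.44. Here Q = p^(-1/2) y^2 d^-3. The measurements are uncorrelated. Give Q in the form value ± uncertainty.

Products/powers → add relative errors in quadrature, weighted by exponent:
  (−½·δp/p)² = (-0.5×0.105)² = 0.00273;  (2·δy/y)² = (2×0.00467)² = 8.71e-05;  (-3·δd/d)² = (-3×0.0485)² = 0.0211
δQ/Q = √(0.0240) = 0.155
Q = 3.375e-07, so δQ = 0.155 × 3.375e-07 = 5.22e-08.

(3.375 ± 0.522) × 10^-7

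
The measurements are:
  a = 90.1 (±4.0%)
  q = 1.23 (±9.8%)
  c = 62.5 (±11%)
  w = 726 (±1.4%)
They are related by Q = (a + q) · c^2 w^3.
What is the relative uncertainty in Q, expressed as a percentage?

Let u = a + q = 91.3. δu = √(δa² + δq²) = √(13.0 + 0.0145) = 3.61, so δu/u = 0.0395.
Q is then a monomial in u, c, w:
δQ/Q = √((δu/u)² + (2·δc/c)² + (3·δw/w)²) = √(0.00156 + 0.0484 + 0.00176) = 0.227

22.7%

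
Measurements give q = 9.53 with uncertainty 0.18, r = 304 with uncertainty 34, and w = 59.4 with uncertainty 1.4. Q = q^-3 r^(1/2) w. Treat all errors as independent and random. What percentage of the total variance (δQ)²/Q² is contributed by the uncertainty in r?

45.4%

(δQ/Q)² = (-3·δq/q)² + (½·δr/r)² + (1·δw/w)²
  q term: (-3×0.0189)² = 0.00321
  r term: (0.5×0.112)² = 0.00313
  w term: (1×0.0236)² = 0.000555
Total = 0.00689. Share from r = 0.00313/0.00689 = 0.454.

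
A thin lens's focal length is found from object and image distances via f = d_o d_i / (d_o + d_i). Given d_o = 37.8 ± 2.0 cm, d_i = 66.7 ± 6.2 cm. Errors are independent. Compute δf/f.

0.0477

∂f/∂d_o = (d_i/(d_o+d_i))² = 0.407;  ∂f/∂d_i = (d_o/(d_o+d_i))² = 0.131
δf = √((∂f/∂d_o · δd_o)² + (∂f/∂d_i · δd_i)²) = √(0.664 + 0.658) = 1.15 cm
f = 24.1 cm, so δf/f = 1.15/24.1 = 0.0477.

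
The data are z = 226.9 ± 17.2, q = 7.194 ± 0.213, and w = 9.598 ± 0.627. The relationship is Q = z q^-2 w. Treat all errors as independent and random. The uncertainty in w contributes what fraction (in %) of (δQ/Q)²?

(δQ/Q)² = (1·δz/z)² + (-2·δq/q)² + (1·δw/w)²
  z term: (1×0.0758)² = 0.00575
  q term: (-2×0.0296)² = 0.00351
  w term: (1×0.0653)² = 0.00427
Total = 0.0135. Share from w = 0.00427/0.0135 = 0.316.

31.6%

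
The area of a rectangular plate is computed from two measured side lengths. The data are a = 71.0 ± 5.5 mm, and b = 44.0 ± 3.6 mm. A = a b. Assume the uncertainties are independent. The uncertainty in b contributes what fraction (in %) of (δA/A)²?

(δA/A)² = (1·δa/a)² + (1·δb/b)²
  a term: (1×0.0775)² = 0.00600
  b term: (1×0.0818)² = 0.00669
Total = 0.0127. Share from b = 0.00669/0.0127 = 0.527.

52.7%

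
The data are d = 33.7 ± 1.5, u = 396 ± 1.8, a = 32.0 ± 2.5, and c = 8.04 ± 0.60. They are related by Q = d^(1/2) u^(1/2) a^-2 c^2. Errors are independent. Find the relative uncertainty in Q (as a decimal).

0.217

Q is a product of powers, so relative uncertainties combine in quadrature:
  (½·δd/d)² = (0.5×0.0445)² = 0.000495;  (½·δu/u)² = (0.5×0.00455)² = 5.17e-06;  (-2·δa/a)² = (-2×0.0781)² = 0.0244;  (2·δc/c)² = (2×0.0746)² = 0.0223
δQ/Q = √(0.0472) = 0.217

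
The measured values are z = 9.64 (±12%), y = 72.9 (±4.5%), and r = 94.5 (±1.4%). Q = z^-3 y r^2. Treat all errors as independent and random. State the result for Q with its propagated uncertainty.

Since Q is a product/quotient, work with relative uncertainties:
  (-3·δz/z)² = (-3×0.120)² = 0.130;  (1·δy/y)² = (1×0.0450)² = 0.00202;  (2·δr/r)² = (2×0.0140)² = 0.000784
δQ/Q = √(0.132) = 0.364
Q = 727, so δQ = 0.364 × 727 = 264.

727 ± 264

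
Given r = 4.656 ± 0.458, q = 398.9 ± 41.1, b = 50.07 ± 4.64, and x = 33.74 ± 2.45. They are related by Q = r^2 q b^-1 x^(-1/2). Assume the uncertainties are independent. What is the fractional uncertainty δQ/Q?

Since Q is a product/quotient, work with relative uncertainties:
  (2·δr/r)² = (2×0.0984)² = 0.0387;  (1·δq/q)² = (1×0.103)² = 0.0106;  (-1·δb/b)² = (-1×0.0927)² = 0.00859;  (−½·δx/x)² = (-0.5×0.0726)² = 0.00132
δQ/Q = √(0.0592) = 0.243

0.243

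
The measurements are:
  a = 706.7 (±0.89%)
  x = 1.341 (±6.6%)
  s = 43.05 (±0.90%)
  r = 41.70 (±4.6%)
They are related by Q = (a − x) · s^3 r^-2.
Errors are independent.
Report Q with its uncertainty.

32360 ± 3120

Let u = a − x = 705.4. δu = √(δa² + δx²) = √(39.6 + 0.00783) = 6.29, so δu/u = 0.00892.
Q is then a monomial in u, s, r:
δQ/Q = √((δu/u)² + (3·δs/s)² + (-2·δr/r)²) = √(7.95e-05 + 0.000729 + 0.00846) = 0.0963
Q = 32360, so δQ = 0.0963 × 32360 = 3120.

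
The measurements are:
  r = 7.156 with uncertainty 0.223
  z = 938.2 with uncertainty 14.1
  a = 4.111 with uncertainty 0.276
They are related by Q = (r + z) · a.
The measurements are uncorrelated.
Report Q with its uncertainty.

Let u = r + z = 945.4. δu = √(δr² + δz²) = √(0.0497 + 199) = 14.1, so δu/u = 0.0149.
Q is then a monomial in u, a:
δQ/Q = √((δu/u)² + (1·δa/a)²) = √(0.000223 + 0.00451) = 0.0688
Q = 3886, so δQ = 0.0688 × 3886 = 267.

3886 ± 267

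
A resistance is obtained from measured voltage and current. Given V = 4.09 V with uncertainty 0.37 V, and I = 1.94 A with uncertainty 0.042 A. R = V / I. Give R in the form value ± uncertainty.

Each factor contributes (exponent × relative error)² to (δR/R)²:
  (1·δV/V)² = (1×0.0905)² = 0.00818;  (-1·δI/I)² = (-1×0.0216)² = 0.000469
δR/R = √(0.00865) = 0.0930
R = 2.11 Ω, so δR = 0.0930 × 2.11 = 0.196 Ω.

2.11 ± 0.196 Ω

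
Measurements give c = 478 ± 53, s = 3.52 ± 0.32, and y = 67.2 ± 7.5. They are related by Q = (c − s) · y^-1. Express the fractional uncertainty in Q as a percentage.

Let u = c − s = 474. δu = √(δc² + δs²) = √(2810 + 0.102) = 53.0, so δu/u = 0.112.
Q is then a monomial in u, y:
δQ/Q = √((δu/u)² + (-1·δy/y)²) = √(0.0125 + 0.0125) = 0.158

15.8%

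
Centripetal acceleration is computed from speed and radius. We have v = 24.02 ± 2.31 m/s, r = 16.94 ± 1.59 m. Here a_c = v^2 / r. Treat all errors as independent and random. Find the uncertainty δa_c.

7.29 m/s^2

a_c is a product of powers, so relative uncertainties combine in quadrature:
  (2·δv/v)² = (2×0.0962)² = 0.0370;  (-1·δr/r)² = (-1×0.0939)² = 0.00881
δa_c/a_c = √(0.0458) = 0.214
a_c = 34.06 m/s^2, so δa_c = 0.214 × 34.06 = 7.29 m/s^2.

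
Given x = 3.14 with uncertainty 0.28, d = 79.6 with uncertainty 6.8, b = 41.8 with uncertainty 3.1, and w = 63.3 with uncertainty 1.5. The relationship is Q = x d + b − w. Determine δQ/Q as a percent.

Let p = x·d = 250. δp/p = √((1·δx/x)² + (1·δd/d)²) = √(0.00795 + 0.00730) = 0.123, so δp = 30.9.
Q = p + b − w: δQ = √(δp² + δb² + δw²) = √(953 + 9.61 + 2.25) = 31.1
Q = 228, so δQ/Q = 31.1/228 = 0.136.

13.6%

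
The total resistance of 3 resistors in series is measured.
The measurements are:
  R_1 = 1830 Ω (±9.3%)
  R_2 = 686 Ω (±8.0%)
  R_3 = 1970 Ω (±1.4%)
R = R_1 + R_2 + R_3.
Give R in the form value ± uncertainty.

4490 ± 181 Ω

Sums and differences: (δR)² = Σ (cᵢ δxᵢ)².
  (δR_1)² = 29000;  (δR_2)² = 3010;  (δR_3)² = 761
δR = √(32700) = 181 Ω
R = 4490 Ω.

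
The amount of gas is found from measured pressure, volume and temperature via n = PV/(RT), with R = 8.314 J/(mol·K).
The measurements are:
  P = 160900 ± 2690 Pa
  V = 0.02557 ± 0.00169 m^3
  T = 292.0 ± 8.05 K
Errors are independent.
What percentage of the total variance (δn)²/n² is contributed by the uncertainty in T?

14.1%

(δn/n)² = (1·δP/P)² + (1·δV/V)² + (-1·δT/T)²
  P term: (1×0.0167)² = 0.000280
  V term: (1×0.0661)² = 0.00437
  T term: (-1×0.0276)² = 0.000760
Total = 0.00541. Share from T = 0.000760/0.00541 = 0.141.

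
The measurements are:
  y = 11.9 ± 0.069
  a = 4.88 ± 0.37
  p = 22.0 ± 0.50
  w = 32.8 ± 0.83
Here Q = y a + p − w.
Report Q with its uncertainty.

47.3 ± 4.52

Let h = y·a = 58.1. δh/h = √((1·δy/y)² + (1·δa/a)²) = √(3.36e-05 + 0.00575) = 0.0760, so δh = 4.42.
Q = h + p − w: δQ = √(δh² + δp² + δw²) = √(19.5 + 0.250 + 0.689) = 4.52
Q = 47.3.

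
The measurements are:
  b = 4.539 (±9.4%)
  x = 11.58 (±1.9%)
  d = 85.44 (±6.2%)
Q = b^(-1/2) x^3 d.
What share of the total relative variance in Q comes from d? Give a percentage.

41.3%

(δQ/Q)² = (−½·δb/b)² + (3·δx/x)² + (1·δd/d)²
  b term: (-0.5×0.0940)² = 0.00221
  x term: (3×0.0190)² = 0.00325
  d term: (1×0.0620)² = 0.00384
Total = 0.00930. Share from d = 0.00384/0.00930 = 0.413.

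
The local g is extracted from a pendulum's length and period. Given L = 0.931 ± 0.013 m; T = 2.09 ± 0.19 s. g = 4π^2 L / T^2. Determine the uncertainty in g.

1.53 m/s^2

Relative error in a monomial: (δg/g)² = Σ (nᵢ · δxᵢ/xᵢ)².
  (1·δL/L)² = (1×0.0140)² = 0.000195;  (-2·δT/T)² = (-2×0.0909)² = 0.0331
δg/g = √(0.0333) = 0.182
g = 8.41 m/s^2, so δg = 0.182 × 8.41 = 1.53 m/s^2.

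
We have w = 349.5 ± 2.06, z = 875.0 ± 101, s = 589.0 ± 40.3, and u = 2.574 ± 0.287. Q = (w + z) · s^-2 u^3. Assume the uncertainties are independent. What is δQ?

Let h = w + z = 1224. δh = √(δw² + δz²) = √(4.24 + 10200) = 101, so δh/h = 0.0825.
Q is then a monomial in h, s, u:
δQ/Q = √((δh/h)² + (-2·δs/s)² + (3·δu/u)²) = √(0.00681 + 0.0187 + 0.112) = 0.371
Q = 0.06019, so δQ = 0.371 × 0.06019 = 0.0223.

0.0223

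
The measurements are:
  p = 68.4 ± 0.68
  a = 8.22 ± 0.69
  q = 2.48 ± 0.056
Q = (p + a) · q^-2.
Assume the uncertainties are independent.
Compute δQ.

0.584

Let u = p + a = 76.6. δu = √(δp² + δa²) = √(0.462 + 0.476) = 0.969, so δu/u = 0.0126.
Q is then a monomial in u, q:
δQ/Q = √((δu/u)² + (-2·δq/q)²) = √(0.000160 + 0.00204) = 0.0469
Q = 12.5, so δQ = 0.0469 × 12.5 = 0.584.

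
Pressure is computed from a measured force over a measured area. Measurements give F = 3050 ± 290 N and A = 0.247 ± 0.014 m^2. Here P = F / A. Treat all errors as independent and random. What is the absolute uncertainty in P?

Products/powers → add relative errors in quadrature, weighted by exponent:
  (1·δF/F)² = (1×0.0951)² = 0.00904;  (-1·δA/A)² = (-1×0.0567)² = 0.00321
δP/P = √(0.0123) = 0.111
P = 12300 Pa, so δP = 0.111 × 12300 = 1370 Pa.

1370 Pa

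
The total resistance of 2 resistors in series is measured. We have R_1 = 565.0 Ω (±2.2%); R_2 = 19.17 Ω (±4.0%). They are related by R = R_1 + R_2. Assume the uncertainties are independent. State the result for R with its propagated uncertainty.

584.2 ± 12.5 Ω

Absolute uncertainties add in quadrature for a linear combination:
  (δR_1)² = 155;  (δR_2)² = 0.588
δR = √(155) = 12.5 Ω
R = 584.2 Ω.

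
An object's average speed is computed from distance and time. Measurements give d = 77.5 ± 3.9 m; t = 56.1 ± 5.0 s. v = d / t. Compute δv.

Products/powers → add relative errors in quadrature, weighted by exponent:
  (1·δd/d)² = (1×0.0503)² = 0.00253;  (-1·δt/t)² = (-1×0.0891)² = 0.00794
δv/v = √(0.0105) = 0.102
v = 1.38 m/s, so δv = 0.102 × 1.38 = 0.141 m/s.

0.141 m/s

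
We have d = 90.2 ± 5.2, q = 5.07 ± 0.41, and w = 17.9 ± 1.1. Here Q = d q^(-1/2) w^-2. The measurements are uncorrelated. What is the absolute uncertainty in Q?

0.0177

For a monomial Q ∝ d, q^(-1/2), w^-2, fractional errors add in quadrature:
  (1·δd/d)² = (1×0.0576)² = 0.00332;  (−½·δq/q)² = (-0.5×0.0809)² = 0.00163;  (-2·δw/w)² = (-2×0.0615)² = 0.0151
δQ/Q = √(0.0201) = 0.142
Q = 0.125, so δQ = 0.142 × 0.125 = 0.0177.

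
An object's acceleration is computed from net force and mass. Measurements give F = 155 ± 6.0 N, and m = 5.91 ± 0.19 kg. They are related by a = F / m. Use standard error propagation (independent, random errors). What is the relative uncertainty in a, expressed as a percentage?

For a monomial a ∝ F, m^-1, fractional errors add in quadrature:
  (1·δF/F)² = (1×0.0387)² = 0.00150;  (-1·δm/m)² = (-1×0.0321)² = 0.00103
δa/a = √(0.00253) = 0.0503

5.03%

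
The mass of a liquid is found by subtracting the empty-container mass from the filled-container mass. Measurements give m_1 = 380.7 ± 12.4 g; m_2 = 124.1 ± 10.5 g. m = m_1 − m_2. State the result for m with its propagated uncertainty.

256.6 ± 16.2 g

Sums and differences: (δm)² = Σ (cᵢ δxᵢ)².
  (δm_1)² = 154;  (δm_2)² = 110
δm = √(264) = 16.2 g
m = 256.6 g.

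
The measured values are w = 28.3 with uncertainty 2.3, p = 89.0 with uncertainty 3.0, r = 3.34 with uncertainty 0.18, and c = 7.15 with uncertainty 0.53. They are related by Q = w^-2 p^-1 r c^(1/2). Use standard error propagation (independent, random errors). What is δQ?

Q is a product of powers, so relative uncertainties combine in quadrature:
  (-2·δw/w)² = (-2×0.0813)² = 0.0264;  (-1·δp/p)² = (-1×0.0337)² = 0.00114;  (1·δr/r)² = (1×0.0539)² = 0.00290;  (½·δc/c)² = (0.5×0.0741)² = 0.00137
δQ/Q = √(0.0318) = 0.178
Q = 0.000125, so δQ = 0.178 × 0.000125 = 2.24e-05.

2.24e-05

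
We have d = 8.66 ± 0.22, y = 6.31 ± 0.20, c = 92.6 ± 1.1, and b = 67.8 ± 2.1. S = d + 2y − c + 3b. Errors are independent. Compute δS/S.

Sums and differences: (δS)² = Σ (cᵢ δxᵢ)².
  (δd)² = 0.0484;  (2·δy)² = 0.160;  (δc)² = 1.21;  (3·δb)² = 39.7
δS = √(41.1) = 6.41
S = 132, so δS/S = 6.41/132 = 0.0485.

0.0485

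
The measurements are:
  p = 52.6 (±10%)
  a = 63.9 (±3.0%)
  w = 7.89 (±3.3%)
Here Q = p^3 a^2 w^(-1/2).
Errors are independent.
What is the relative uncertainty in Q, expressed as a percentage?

30.6%

For a monomial Q ∝ p^3, a^2, w^(-1/2), fractional errors add in quadrature:
  (3·δp/p)² = (3×0.100)² = 0.0900;  (2·δa/a)² = (2×0.0300)² = 0.00360;  (−½·δw/w)² = (-0.5×0.0330)² = 0.000272
δQ/Q = √(0.0939) = 0.306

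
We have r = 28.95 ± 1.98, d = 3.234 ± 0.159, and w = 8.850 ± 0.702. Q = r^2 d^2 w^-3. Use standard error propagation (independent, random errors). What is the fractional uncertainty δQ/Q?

Products/powers → add relative errors in quadrature, weighted by exponent:
  (2·δr/r)² = (2×0.0684)² = 0.0187;  (2·δd/d)² = (2×0.0492)² = 0.00967;  (-3·δw/w)² = (-3×0.0793)² = 0.0566
δQ/Q = √(0.0850) = 0.292

0.292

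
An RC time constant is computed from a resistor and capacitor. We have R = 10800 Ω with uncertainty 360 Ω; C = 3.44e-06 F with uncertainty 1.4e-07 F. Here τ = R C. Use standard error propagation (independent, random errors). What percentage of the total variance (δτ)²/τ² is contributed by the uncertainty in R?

(δτ/τ)² = (1·δR/R)² + (1·δC/C)²
  R term: (1×0.0333)² = 0.00111
  C term: (1×0.0407)² = 0.00166
Total = 0.00277. Share from R = 0.00111/0.00277 = 0.401.

40.1%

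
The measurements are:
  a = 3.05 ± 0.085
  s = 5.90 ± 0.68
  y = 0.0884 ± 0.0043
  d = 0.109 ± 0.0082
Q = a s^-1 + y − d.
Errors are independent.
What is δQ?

0.0620

Let p = a·s^-1 = 0.517. δp/p = √((1·δa/a)² + (-1·δs/s)²) = √(0.000777 + 0.0133) = 0.119, so δp = 0.0613.
Q = p + y − d: δQ = √(δp² + δy² + δd²) = √(0.00376 + 1.85e-05 + 6.72e-05) = 0.0620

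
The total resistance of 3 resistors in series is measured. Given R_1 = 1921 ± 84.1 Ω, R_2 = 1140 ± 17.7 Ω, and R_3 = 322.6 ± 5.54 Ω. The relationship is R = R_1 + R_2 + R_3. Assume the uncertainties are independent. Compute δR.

Each term contributes (cᵢ δxᵢ)² to (δR)²:
  (δR_1)² = 7070;  (δR_2)² = 313;  (δR_3)² = 30.7
δR = √(7420) = 86.1 Ω

86.1 Ω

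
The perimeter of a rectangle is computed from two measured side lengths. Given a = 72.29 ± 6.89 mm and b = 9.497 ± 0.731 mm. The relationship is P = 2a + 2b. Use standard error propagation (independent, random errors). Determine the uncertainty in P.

For a sum/difference, combine absolute errors in quadrature:
  (2·δa)² = 190;  (2·δb)² = 2.14
δP = √(192) = 13.9 mm

13.9 mm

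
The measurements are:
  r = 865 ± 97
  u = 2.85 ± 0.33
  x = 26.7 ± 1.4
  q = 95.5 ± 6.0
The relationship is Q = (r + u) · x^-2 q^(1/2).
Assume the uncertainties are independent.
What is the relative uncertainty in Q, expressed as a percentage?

15.6%

Let w = r + u = 868. δw = √(δr² + δu²) = √(9410 + 0.109) = 97.0, so δw/w = 0.112.
Q is then a monomial in w, x, q:
δQ/Q = √((δw/w)² + (-2·δx/x)² + (½·δq/q)²) = √(0.0125 + 0.0110 + 0.000987) = 0.156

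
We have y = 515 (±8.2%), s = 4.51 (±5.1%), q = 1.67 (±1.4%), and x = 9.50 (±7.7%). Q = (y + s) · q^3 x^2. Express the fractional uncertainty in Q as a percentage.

Let u = y + s = 520. δu = √(δy² + δs²) = √(1780 + 0.0529) = 42.2, so δu/u = 0.0813.
Q is then a monomial in u, q, x:
δQ/Q = √((δu/u)² + (3·δq/q)² + (2·δx/x)²) = √(0.00661 + 0.00176 + 0.0237) = 0.179

17.9%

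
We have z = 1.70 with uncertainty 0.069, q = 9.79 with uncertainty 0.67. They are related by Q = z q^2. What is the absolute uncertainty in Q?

23.3

Q is a product of powers, so relative uncertainties combine in quadrature:
  (1·δz/z)² = (1×0.0406)² = 0.00165;  (2·δq/q)² = (2×0.0684)² = 0.0187
δQ/Q = √(0.0204) = 0.143
Q = 163, so δQ = 0.143 × 163 = 23.3.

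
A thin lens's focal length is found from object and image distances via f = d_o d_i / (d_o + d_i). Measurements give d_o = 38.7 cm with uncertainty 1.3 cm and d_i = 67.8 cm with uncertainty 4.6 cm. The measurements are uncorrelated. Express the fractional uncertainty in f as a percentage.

∂f/∂d_o = (d_i/(d_o+d_i))² = 0.405;  ∂f/∂d_i = (d_o/(d_o+d_i))² = 0.132
δf = √((∂f/∂d_o · δd_o)² + (∂f/∂d_i · δd_i)²) = √(0.278 + 0.369) = 0.804 cm
f = 24.6 cm, so δf/f = 0.804/24.6 = 0.0326.

3.26%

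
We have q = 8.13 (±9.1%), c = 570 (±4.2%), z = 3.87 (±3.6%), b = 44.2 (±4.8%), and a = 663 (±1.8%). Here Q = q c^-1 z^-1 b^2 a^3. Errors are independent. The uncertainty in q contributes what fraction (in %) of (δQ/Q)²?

(δQ/Q)² = (1·δq/q)² + (-1·δc/c)² + (-1·δz/z)² + (2·δb/b)² + (3·δa/a)²
  q term: (1×0.0910)² = 0.00828
  c term: (-1×0.0420)² = 0.00176
  z term: (-1×0.0360)² = 0.00130
  b term: (2×0.0480)² = 0.00922
  a term: (3×0.0180)² = 0.00292
Total = 0.0235. Share from q = 0.00828/0.0235 = 0.353.

35.3%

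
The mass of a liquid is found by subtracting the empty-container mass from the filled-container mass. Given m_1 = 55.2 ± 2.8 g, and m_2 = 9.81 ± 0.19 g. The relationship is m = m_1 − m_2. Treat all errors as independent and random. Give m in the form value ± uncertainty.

45.4 ± 2.81 g

m is a linear combination, so absolute uncertainties add in quadrature:
  (δm_1)² = 7.84;  (δm_2)² = 0.0361
δm = √(7.88) = 2.81 g
m = 45.4 g.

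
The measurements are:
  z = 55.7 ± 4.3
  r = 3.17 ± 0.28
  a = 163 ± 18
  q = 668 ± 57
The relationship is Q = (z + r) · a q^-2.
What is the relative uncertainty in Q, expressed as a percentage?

21.6%

Let u = z + r = 58.9. δu = √(δz² + δr²) = √(18.5 + 0.0784) = 4.31, so δu/u = 0.0732.
Q is then a monomial in u, a, q:
δQ/Q = √((δu/u)² + (1·δa/a)² + (-2·δq/q)²) = √(0.00536 + 0.0122 + 0.0291) = 0.216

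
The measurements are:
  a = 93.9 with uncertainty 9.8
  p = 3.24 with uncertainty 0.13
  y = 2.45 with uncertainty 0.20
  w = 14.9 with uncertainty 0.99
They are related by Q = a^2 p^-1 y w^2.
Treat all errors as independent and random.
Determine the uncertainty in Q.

Relative error in a monomial: (δQ/Q)² = Σ (nᵢ · δxᵢ/xᵢ)².
  (2·δa/a)² = (2×0.104)² = 0.0436;  (-1·δp/p)² = (-1×0.0401)² = 0.00161;  (1·δy/y)² = (1×0.0816)² = 0.00666;  (2·δw/w)² = (2×0.0664)² = 0.0177
δQ/Q = √(0.0695) = 0.264
Q = 1.48e+06, so δQ = 0.264 × 1.48e+06 = 3.9e+05.

3.9e+05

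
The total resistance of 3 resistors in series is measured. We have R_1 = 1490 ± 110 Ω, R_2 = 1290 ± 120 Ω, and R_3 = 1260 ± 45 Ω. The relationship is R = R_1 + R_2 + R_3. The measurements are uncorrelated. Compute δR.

169 Ω

Absolute uncertainties add in quadrature for a linear combination:
  (δR_1)² = 12100;  (δR_2)² = 14400;  (δR_3)² = 2020
δR = √(28500) = 169 Ω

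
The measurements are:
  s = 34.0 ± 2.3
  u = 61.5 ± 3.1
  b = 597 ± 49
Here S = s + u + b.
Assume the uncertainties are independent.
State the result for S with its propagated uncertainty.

Absolute uncertainties add in quadrature for a linear combination:
  (δs)² = 5.29;  (δu)² = 9.61;  (δb)² = 2400
δS = √(2420) = 49.2
S = 692.

692 ± 49.2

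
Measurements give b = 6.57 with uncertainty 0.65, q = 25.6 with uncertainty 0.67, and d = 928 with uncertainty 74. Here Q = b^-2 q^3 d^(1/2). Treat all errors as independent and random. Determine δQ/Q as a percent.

21.7%

Products/powers → add relative errors in quadrature, weighted by exponent:
  (-2·δb/b)² = (-2×0.0989)² = 0.0392;  (3·δq/q)² = (3×0.0262)² = 0.00616;  (½·δd/d)² = (0.5×0.0797)² = 0.00159
δQ/Q = √(0.0469) = 0.217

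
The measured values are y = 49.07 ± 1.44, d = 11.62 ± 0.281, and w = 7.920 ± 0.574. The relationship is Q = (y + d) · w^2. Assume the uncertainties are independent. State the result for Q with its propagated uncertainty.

Let u = y + d = 60.69. δu = √(δy² + δd²) = √(2.07 + 0.0790) = 1.47, so δu/u = 0.0242.
Q is then a monomial in u, w:
δQ/Q = √((δu/u)² + (2·δw/w)²) = √(0.000584 + 0.0210) = 0.147
Q = 3807, so δQ = 0.147 × 3807 = 559.

3807 ± 559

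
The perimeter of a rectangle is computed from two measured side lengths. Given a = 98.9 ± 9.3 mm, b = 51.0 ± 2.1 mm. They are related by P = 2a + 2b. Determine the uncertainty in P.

19.1 mm

For a sum/difference, combine absolute errors in quadrature:
  (2·δa)² = 346;  (2·δb)² = 17.6
δP = √(364) = 19.1 mm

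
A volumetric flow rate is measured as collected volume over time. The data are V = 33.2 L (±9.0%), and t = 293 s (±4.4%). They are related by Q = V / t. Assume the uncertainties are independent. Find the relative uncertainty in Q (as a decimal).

0.100

For a monomial Q ∝ V, t^-1, fractional errors add in quadrature:
  (1·δV/V)² = (1×0.0900)² = 0.00810;  (-1·δt/t)² = (-1×0.0440)² = 0.00194
δQ/Q = √(0.0100) = 0.100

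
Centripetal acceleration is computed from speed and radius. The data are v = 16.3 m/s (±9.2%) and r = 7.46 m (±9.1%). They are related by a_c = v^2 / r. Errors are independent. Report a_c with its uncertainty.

35.6 ± 7.31 m/s^2

For a monomial a_c ∝ v^2, r^-1, fractional errors add in quadrature:
  (2·δv/v)² = (2×0.0920)² = 0.0339;  (-1·δr/r)² = (-1×0.0910)² = 0.00828
δa_c/a_c = √(0.0421) = 0.205
a_c = 35.6 m/s^2, so δa_c = 0.205 × 35.6 = 7.31 m/s^2.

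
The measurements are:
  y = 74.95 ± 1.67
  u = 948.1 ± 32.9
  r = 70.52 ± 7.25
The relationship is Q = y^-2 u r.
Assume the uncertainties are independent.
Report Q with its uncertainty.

Products/powers → add relative errors in quadrature, weighted by exponent:
  (-2·δy/y)² = (-2×0.0223)² = 0.00199;  (1·δu/u)² = (1×0.0347)² = 0.00120;  (1·δr/r)² = (1×0.103)² = 0.0106
δQ/Q = √(0.0138) = 0.117
Q = 11.90, so δQ = 0.117 × 11.90 = 1.40.

11.90 ± 1.40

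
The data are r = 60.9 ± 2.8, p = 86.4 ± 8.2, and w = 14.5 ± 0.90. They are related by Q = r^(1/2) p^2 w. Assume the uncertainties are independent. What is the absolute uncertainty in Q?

Relative error in a monomial: (δQ/Q)² = Σ (nᵢ · δxᵢ/xᵢ)².
  (½·δr/r)² = (0.5×0.0460)² = 0.000528;  (2·δp/p)² = (2×0.0949)² = 0.0360;  (1·δw/w)² = (1×0.0621)² = 0.00385
δQ/Q = √(0.0404) = 0.201
Q = 8.45e+05, so δQ = 0.201 × 8.45e+05 = 1.7e+05.

1.7e+05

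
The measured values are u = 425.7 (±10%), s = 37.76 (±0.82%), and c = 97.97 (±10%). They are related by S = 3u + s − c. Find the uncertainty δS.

Each term contributes (cᵢ δxᵢ)² to (δS)²:
  (3·δu)² = 16300;  (δs)² = 0.0959;  (δc)² = 96.0
δS = √(16400) = 128

128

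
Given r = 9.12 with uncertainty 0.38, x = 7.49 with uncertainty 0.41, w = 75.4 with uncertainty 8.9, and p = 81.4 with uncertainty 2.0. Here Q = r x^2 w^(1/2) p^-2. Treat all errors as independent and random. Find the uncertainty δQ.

0.0939

Q is a product of powers, so relative uncertainties combine in quadrature:
  (1·δr/r)² = (1×0.0417)² = 0.00174;  (2·δx/x)² = (2×0.0547)² = 0.0120;  (½·δw/w)² = (0.5×0.118)² = 0.00348;  (-2·δp/p)² = (-2×0.0246)² = 0.00241
δQ/Q = √(0.0196) = 0.140
Q = 0.670, so δQ = 0.140 × 0.670 = 0.0939.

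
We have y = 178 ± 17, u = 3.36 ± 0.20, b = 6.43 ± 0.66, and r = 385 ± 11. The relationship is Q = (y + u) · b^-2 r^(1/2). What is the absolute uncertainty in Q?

Let w = y + u = 181. δw = √(δy² + δu²) = √(289 + 0.0400) = 17.0, so δw/w = 0.0937.
Q is then a monomial in w, b, r:
δQ/Q = √((δw/w)² + (-2·δb/b)² + (½·δr/r)²) = √(0.00879 + 0.0421 + 0.000204) = 0.226
Q = 86.1, so δQ = 0.226 × 86.1 = 19.5.

19.5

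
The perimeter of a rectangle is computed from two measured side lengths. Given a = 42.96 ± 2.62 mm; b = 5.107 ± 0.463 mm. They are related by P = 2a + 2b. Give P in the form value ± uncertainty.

For a sum/difference, combine absolute errors in quadrature:
  (2·δa)² = 27.5;  (2·δb)² = 0.857
δP = √(28.3) = 5.32 mm
P = 96.13 mm.

96.13 ± 5.32 mm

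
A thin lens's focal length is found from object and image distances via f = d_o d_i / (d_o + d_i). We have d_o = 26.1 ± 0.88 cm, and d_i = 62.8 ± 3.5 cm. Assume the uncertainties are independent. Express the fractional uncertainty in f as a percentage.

2.89%

∂f/∂d_o = (d_i/(d_o+d_i))² = 0.499;  ∂f/∂d_i = (d_o/(d_o+d_i))² = 0.0862
δf = √((∂f/∂d_o · δd_o)² + (∂f/∂d_i · δd_i)²) = √(0.193 + 0.0910) = 0.533 cm
f = 18.4 cm, so δf/f = 0.533/18.4 = 0.0289.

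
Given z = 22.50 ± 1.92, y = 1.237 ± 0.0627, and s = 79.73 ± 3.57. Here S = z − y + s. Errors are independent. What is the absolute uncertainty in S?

4.05

Absolute uncertainties add in quadrature for a linear combination:
  (δz)² = 3.69;  (δy)² = 0.00393;  (δs)² = 12.7
δS = √(16.4) = 4.05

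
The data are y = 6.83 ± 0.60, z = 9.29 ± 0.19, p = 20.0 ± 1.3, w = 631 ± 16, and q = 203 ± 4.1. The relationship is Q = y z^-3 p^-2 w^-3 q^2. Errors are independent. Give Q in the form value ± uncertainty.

(3.49 ± 0.661) × 10^-9

Products/powers → add relative errors in quadrature, weighted by exponent:
  (1·δy/y)² = (1×0.0878)² = 0.00772;  (-3·δz/z)² = (-3×0.0205)² = 0.00376;  (-2·δp/p)² = (-2×0.0650)² = 0.0169;  (-3·δw/w)² = (-3×0.0254)² = 0.00579;  (2·δq/q)² = (2×0.0202)² = 0.00163
δQ/Q = √(0.0358) = 0.189
Q = 3.49e-09, so δQ = 0.189 × 3.49e-09 = 6.61e-10.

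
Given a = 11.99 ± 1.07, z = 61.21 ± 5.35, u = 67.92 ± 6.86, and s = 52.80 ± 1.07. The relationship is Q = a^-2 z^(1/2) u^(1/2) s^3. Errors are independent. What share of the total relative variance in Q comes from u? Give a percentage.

(δQ/Q)² = (-2·δa/a)² + (½·δz/z)² + (½·δu/u)² + (3·δs/s)²
  a term: (-2×0.0892)² = 0.0319
  z term: (0.5×0.0874)² = 0.00191
  u term: (0.5×0.101)² = 0.00255
  s term: (3×0.0203)² = 0.00370
Total = 0.0400. Share from u = 0.00255/0.0400 = 0.0637.

6.37%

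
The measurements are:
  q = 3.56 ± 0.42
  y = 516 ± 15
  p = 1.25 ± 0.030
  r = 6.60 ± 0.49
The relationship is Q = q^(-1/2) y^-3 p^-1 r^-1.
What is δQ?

Each factor contributes (exponent × relative error)² to (δQ/Q)²:
  (−½·δq/q)² = (-0.5×0.118)² = 0.00348;  (-3·δy/y)² = (-3×0.0291)² = 0.00761;  (-1·δp/p)² = (-1×0.0240)² = 0.000576;  (-1·δr/r)² = (-1×0.0742)² = 0.00551
δQ/Q = √(0.0172) = 0.131
Q = 4.68e-10, so δQ = 0.131 × 4.68e-10 = 6.13e-11.

6.13e-11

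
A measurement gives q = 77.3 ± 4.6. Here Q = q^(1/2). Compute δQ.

0.262

Since Q is a product/quotient, work with relative uncertainties:
  (½·δq/q)² = (0.5×0.0595)² = 0.000885
δQ/Q = √(0.000885) = 0.0298
Q = 8.79, so δQ = 0.0298 × 8.79 = 0.262.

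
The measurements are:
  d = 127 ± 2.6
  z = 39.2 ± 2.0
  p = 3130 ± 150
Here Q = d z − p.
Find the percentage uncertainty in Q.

16.9%

Let w = d·z = 4980. δw/w = √((1·δd/d)² + (1·δz/z)²) = √(0.000419 + 0.00260) = 0.0550, so δw = 274.
Q = w − p: δQ = √(δw² + δp²) = √(74900 + 22500) = 312
Q = 1850, so δQ/Q = 312/1850 = 0.169.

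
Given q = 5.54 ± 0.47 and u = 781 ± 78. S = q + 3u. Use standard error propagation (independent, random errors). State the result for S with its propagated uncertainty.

S is a linear combination, so absolute uncertainties add in quadrature:
  (δq)² = 0.221;  (3·δu)² = 54800
δS = √(54800) = 234
S = 2350.

2350 ± 234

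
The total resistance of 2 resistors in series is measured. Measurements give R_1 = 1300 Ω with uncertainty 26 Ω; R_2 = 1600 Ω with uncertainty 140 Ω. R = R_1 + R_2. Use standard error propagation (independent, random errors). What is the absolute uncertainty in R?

142 Ω

R is a linear combination, so absolute uncertainties add in quadrature:
  (δR_1)² = 676;  (δR_2)² = 19600
δR = √(20300) = 142 Ω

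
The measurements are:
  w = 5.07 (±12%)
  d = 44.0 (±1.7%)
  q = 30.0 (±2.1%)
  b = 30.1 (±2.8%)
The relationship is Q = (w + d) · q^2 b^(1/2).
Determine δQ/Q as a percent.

Let u = w + d = 49.1. δu = √(δw² + δd²) = √(0.370 + 0.560) = 0.964, so δu/u = 0.0196.
Q is then a monomial in u, q, b:
δQ/Q = √((δu/u)² + (2·δq/q)² + (½·δb/b)²) = √(0.000386 + 0.00176 + 0.000196) = 0.0484

4.84%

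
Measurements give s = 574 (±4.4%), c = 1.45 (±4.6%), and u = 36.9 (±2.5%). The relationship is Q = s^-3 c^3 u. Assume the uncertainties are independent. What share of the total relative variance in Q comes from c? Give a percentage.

(δQ/Q)² = (-3·δs/s)² + (3·δc/c)² + (1·δu/u)²
  s term: (-3×0.0440)² = 0.0174
  c term: (3×0.0460)² = 0.0190
  u term: (1×0.0250)² = 0.000625
Total = 0.0371. Share from c = 0.0190/0.0371 = 0.513.

51.3%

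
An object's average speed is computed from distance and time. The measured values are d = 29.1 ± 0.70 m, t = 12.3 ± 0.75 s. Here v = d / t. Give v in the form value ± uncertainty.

Each factor contributes (exponent × relative error)² to (δv/v)²:
  (1·δd/d)² = (1×0.0241)² = 0.000579;  (-1·δt/t)² = (-1×0.0610)² = 0.00372
δv/v = √(0.00430) = 0.0655
v = 2.37 m/s, so δv = 0.0655 × 2.37 = 0.155 m/s.

2.37 ± 0.155 m/s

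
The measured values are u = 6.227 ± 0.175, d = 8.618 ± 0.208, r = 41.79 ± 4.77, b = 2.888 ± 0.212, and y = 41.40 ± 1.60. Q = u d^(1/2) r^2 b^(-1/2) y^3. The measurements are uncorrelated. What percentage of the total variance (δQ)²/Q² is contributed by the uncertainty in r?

76.8%

(δQ/Q)² = (1·δu/u)² + (½·δd/d)² + (2·δr/r)² + (−½·δb/b)² + (3·δy/y)²
  u term: (1×0.0281)² = 0.000790
  d term: (0.5×0.0241)² = 0.000146
  r term: (2×0.114)² = 0.0521
  b term: (-0.5×0.0734)² = 0.00135
  y term: (3×0.0386)² = 0.0134
Total = 0.0678. Share from r = 0.0521/0.0678 = 0.768.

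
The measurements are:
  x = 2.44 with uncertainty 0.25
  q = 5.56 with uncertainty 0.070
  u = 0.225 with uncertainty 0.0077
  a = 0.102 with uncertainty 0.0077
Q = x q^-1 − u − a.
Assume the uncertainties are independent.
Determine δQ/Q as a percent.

41.7%

Let p = x·q^-1 = 0.439. δp/p = √((1·δx/x)² + (-1·δq/q)²) = √(0.0105 + 0.000159) = 0.103, so δp = 0.0453.
Q = p − u − a: δQ = √(δp² + δu² + δa²) = √(0.00205 + 5.93e-05 + 5.93e-05) = 0.0466
Q = 0.112, so δQ/Q = 0.0466/0.112 = 0.417.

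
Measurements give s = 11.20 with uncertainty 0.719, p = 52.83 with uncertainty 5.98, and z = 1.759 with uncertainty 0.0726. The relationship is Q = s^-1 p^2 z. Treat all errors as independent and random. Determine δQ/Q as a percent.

23.9%

Each factor contributes (exponent × relative error)² to (δQ/Q)²:
  (-1·δs/s)² = (-1×0.0642)² = 0.00412;  (2·δp/p)² = (2×0.113)² = 0.0513;  (1·δz/z)² = (1×0.0413)² = 0.00170
δQ/Q = √(0.0571) = 0.239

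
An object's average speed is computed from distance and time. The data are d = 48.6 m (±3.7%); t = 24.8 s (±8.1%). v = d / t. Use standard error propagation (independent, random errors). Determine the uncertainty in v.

0.175 m/s

v is a product of powers, so relative uncertainties combine in quadrature:
  (1·δd/d)² = (1×0.0370)² = 0.00137;  (-1·δt/t)² = (-1×0.0810)² = 0.00656
δv/v = √(0.00793) = 0.0891
v = 1.96 m/s, so δv = 0.0891 × 1.96 = 0.175 m/s.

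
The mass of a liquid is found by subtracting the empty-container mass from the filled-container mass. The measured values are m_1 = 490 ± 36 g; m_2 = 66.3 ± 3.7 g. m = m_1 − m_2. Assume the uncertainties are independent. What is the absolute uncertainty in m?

m is a linear combination, so absolute uncertainties add in quadrature:
  (δm_1)² = 1300;  (δm_2)² = 13.7
δm = √(1310) = 36.2 g

36.2 g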